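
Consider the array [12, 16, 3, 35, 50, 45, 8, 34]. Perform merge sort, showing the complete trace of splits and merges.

Merge sort trace:

Split: [12, 16, 3, 35, 50, 45, 8, 34] -> [12, 16, 3, 35] and [50, 45, 8, 34]
  Split: [12, 16, 3, 35] -> [12, 16] and [3, 35]
    Split: [12, 16] -> [12] and [16]
    Merge: [12] + [16] -> [12, 16]
    Split: [3, 35] -> [3] and [35]
    Merge: [3] + [35] -> [3, 35]
  Merge: [12, 16] + [3, 35] -> [3, 12, 16, 35]
  Split: [50, 45, 8, 34] -> [50, 45] and [8, 34]
    Split: [50, 45] -> [50] and [45]
    Merge: [50] + [45] -> [45, 50]
    Split: [8, 34] -> [8] and [34]
    Merge: [8] + [34] -> [8, 34]
  Merge: [45, 50] + [8, 34] -> [8, 34, 45, 50]
Merge: [3, 12, 16, 35] + [8, 34, 45, 50] -> [3, 8, 12, 16, 34, 35, 45, 50]

Final sorted array: [3, 8, 12, 16, 34, 35, 45, 50]

The merge sort proceeds by recursively splitting the array and merging sorted halves.
After all merges, the sorted array is [3, 8, 12, 16, 34, 35, 45, 50].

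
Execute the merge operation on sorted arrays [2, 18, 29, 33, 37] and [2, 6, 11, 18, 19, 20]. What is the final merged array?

Merging process:

Compare 2 vs 2: take 2 from left. Merged: [2]
Compare 18 vs 2: take 2 from right. Merged: [2, 2]
Compare 18 vs 6: take 6 from right. Merged: [2, 2, 6]
Compare 18 vs 11: take 11 from right. Merged: [2, 2, 6, 11]
Compare 18 vs 18: take 18 from left. Merged: [2, 2, 6, 11, 18]
Compare 29 vs 18: take 18 from right. Merged: [2, 2, 6, 11, 18, 18]
Compare 29 vs 19: take 19 from right. Merged: [2, 2, 6, 11, 18, 18, 19]
Compare 29 vs 20: take 20 from right. Merged: [2, 2, 6, 11, 18, 18, 19, 20]
Append remaining from left: [29, 33, 37]. Merged: [2, 2, 6, 11, 18, 18, 19, 20, 29, 33, 37]

Final merged array: [2, 2, 6, 11, 18, 18, 19, 20, 29, 33, 37]
Total comparisons: 8

The merged array is [2, 2, 6, 11, 18, 18, 19, 20, 29, 33, 37], requiring 8 comparisons. The merge step runs in O(n) time where n is the total number of elements.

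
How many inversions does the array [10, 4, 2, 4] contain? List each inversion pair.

Finding inversions in [10, 4, 2, 4]:

(0, 1): arr[0]=10 > arr[1]=4
(0, 2): arr[0]=10 > arr[2]=2
(0, 3): arr[0]=10 > arr[3]=4
(1, 2): arr[1]=4 > arr[2]=2

Total inversions: 4

The array has 4 inversion(s): (0,1), (0,2), (0,3), (1,2). Each pair (i,j) satisfies i < j and arr[i] > arr[j].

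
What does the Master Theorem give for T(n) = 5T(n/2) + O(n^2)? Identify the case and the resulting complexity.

Master Theorem for T(n) = 5T(n/2) + O(n^2):

a = 5, b = 2, c = 2
log_b(a) = log_2(5) = 2.3219

Case 1: c = 2 < log_2(5) = 2.3219
T(n) = O(n^(log_2 5))

For T(n) = 5T(n/2) + O(n^2): log_2(5) = 2.3219. This is Case 1 of the Master Theorem (c < log_b(a), work dominated by leaves), giving O(n^(log_2 5)).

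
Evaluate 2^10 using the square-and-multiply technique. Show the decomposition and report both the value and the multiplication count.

Computing 2^10 by squaring (build up from 2^1; each line after the first costs one multiplication):

2^1 = 2
2^2 = (2^1)^2 = 2^2 = 4
2^4 = (2^2)^2 = 4^2 = 16
2^5 = 2 * 2^4 = 2 * 16 = 32
2^10 = (2^5)^2 = 32^2 = 1024

Result: 1024
Multiplications needed: 4 (4 lines after 2^1)

2^10 = 1024. Using exponentiation by squaring, this requires 4 multiplications. The key idea: if the exponent is even, square the half-power; if odd, multiply by the base once.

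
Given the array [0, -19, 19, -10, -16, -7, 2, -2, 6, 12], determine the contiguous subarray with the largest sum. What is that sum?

Using Kadane's algorithm on [0, -19, 19, -10, -16, -7, 2, -2, 6, 12]:

Scanning through the array:
Position 1 (value -19): max_ending_here = -19, max_so_far = 0
Position 2 (value 19): max_ending_here = 19, max_so_far = 19
Position 3 (value -10): max_ending_here = 9, max_so_far = 19
Position 4 (value -16): max_ending_here = -7, max_so_far = 19
Position 5 (value -7): max_ending_here = -7, max_so_far = 19
Position 6 (value 2): max_ending_here = 2, max_so_far = 19
Position 7 (value -2): max_ending_here = 0, max_so_far = 19
Position 8 (value 6): max_ending_here = 6, max_so_far = 19
Position 9 (value 12): max_ending_here = 18, max_so_far = 19

Maximum subarray: [19]
Maximum sum: 19

The maximum subarray is [19] with sum 19. This subarray runs from index 2 to index 2.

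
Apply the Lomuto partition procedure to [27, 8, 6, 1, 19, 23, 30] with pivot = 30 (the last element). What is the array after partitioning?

Lomuto partition with pivot = 30:

Initial array: [27, 8, 6, 1, 19, 23, 30]

arr[0]=27 <= 30: swap with position 0, array becomes [27, 8, 6, 1, 19, 23, 30]
arr[1]=8 <= 30: swap with position 1, array becomes [27, 8, 6, 1, 19, 23, 30]
arr[2]=6 <= 30: swap with position 2, array becomes [27, 8, 6, 1, 19, 23, 30]
arr[3]=1 <= 30: swap with position 3, array becomes [27, 8, 6, 1, 19, 23, 30]
arr[4]=19 <= 30: swap with position 4, array becomes [27, 8, 6, 1, 19, 23, 30]
arr[5]=23 <= 30: swap with position 5, array becomes [27, 8, 6, 1, 19, 23, 30]

Place pivot at position 6: [27, 8, 6, 1, 19, 23, 30]
Pivot position: 6

After partitioning with pivot 30, the array becomes [27, 8, 6, 1, 19, 23, 30]. The pivot is placed at index 6. All elements to the left of the pivot are <= 30, and all elements to the right are > 30.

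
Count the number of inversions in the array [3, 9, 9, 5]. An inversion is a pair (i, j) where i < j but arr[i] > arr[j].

Finding inversions in [3, 9, 9, 5]:

(1, 3): arr[1]=9 > arr[3]=5
(2, 3): arr[2]=9 > arr[3]=5

Total inversions: 2

The array has 2 inversion(s): (1,3), (2,3). Each pair (i,j) satisfies i < j and arr[i] > arr[j].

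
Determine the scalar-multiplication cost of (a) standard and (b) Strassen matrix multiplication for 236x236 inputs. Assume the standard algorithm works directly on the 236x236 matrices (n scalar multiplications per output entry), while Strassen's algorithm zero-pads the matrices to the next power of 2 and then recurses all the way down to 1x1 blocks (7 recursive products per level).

Matrix multiplication for 236x236 matrices:

Strassen's algorithm requires power-of-2 dimensions. Pad 236x236 to 256x256 (next power of 2).

Standard algorithm: 236^3 = 13144256 multiplications
Strassen's algorithm: 7^(log2(256)) = 7^8 = 5764801 multiplications
Savings: 13144256 - 5764801 = 7379455 multiplications

Standard: 13144256 multiplications (236^3). Strassen: 5764801 multiplications (7^8, after padding to 256x256). Strassen reduces 8 recursive multiplications to 7 at each level.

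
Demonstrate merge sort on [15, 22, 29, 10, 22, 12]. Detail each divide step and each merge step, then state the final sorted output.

Merge sort trace:

Split: [15, 22, 29, 10, 22, 12] -> [15, 22, 29] and [10, 22, 12]
  Split: [15, 22, 29] -> [15] and [22, 29]
    Split: [22, 29] -> [22] and [29]
    Merge: [22] + [29] -> [22, 29]
  Merge: [15] + [22, 29] -> [15, 22, 29]
  Split: [10, 22, 12] -> [10] and [22, 12]
    Split: [22, 12] -> [22] and [12]
    Merge: [22] + [12] -> [12, 22]
  Merge: [10] + [12, 22] -> [10, 12, 22]
Merge: [15, 22, 29] + [10, 12, 22] -> [10, 12, 15, 22, 22, 29]

Final sorted array: [10, 12, 15, 22, 22, 29]

The merge sort proceeds by recursively splitting the array and merging sorted halves.
After all merges, the sorted array is [10, 12, 15, 22, 22, 29].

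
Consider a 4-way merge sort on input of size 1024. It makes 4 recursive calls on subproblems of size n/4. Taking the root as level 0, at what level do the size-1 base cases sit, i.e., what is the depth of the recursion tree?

For divide and conquer with division factor 4:

Problem sizes at each level:
Level 0: 1024
Level 1: 256
Level 2: 64
Level 3: 16
Level 4: 4
Level 5: 1

The root is level 0 and the size-1 base case is level 5 (the tree spans levels 0 through 5, i.e. 6 levels counting the root), so the depth is the number of divisions: log_4(1024) = 5

The recursion tree depth is log_4(1024) = 5. At each level, the problem size is divided by 4, so it takes 5 divisions to reduce to a base case of size 1. The algorithm makes 4 recursive calls at each level.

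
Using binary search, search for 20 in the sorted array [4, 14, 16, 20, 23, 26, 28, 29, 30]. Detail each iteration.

Binary search for 20 in [4, 14, 16, 20, 23, 26, 28, 29, 30]:

lo=0, hi=8, mid=4, arr[mid]=23 -> 23 > 20, search left half
lo=0, hi=3, mid=1, arr[mid]=14 -> 14 < 20, search right half
lo=2, hi=3, mid=2, arr[mid]=16 -> 16 < 20, search right half
lo=3, hi=3, mid=3, arr[mid]=20 -> Found target at index 3!

Binary search finds 20 at index 3 after 4 comparisons. The search repeatedly halves the search space by comparing with the middle element.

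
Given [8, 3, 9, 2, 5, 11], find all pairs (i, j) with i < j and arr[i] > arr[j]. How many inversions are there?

Finding inversions in [8, 3, 9, 2, 5, 11]:

(0, 1): arr[0]=8 > arr[1]=3
(0, 3): arr[0]=8 > arr[3]=2
(0, 4): arr[0]=8 > arr[4]=5
(1, 3): arr[1]=3 > arr[3]=2
(2, 3): arr[2]=9 > arr[3]=2
(2, 4): arr[2]=9 > arr[4]=5

Total inversions: 6

The array has 6 inversion(s): (0,1), (0,3), (0,4), (1,3), (2,3), (2,4). Each pair (i,j) satisfies i < j and arr[i] > arr[j].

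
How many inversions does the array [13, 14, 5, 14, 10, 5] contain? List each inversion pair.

Finding inversions in [13, 14, 5, 14, 10, 5]:

(0, 2): arr[0]=13 > arr[2]=5
(0, 4): arr[0]=13 > arr[4]=10
(0, 5): arr[0]=13 > arr[5]=5
(1, 2): arr[1]=14 > arr[2]=5
(1, 4): arr[1]=14 > arr[4]=10
(1, 5): arr[1]=14 > arr[5]=5
(3, 4): arr[3]=14 > arr[4]=10
(3, 5): arr[3]=14 > arr[5]=5
(4, 5): arr[4]=10 > arr[5]=5

Total inversions: 9

The array has 9 inversion(s): (0,2), (0,4), (0,5), (1,2), (1,4), (1,5), (3,4), (3,5), (4,5). Each pair (i,j) satisfies i < j and arr[i] > arr[j].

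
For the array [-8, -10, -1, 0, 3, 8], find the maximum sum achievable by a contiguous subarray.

Using Kadane's algorithm on [-8, -10, -1, 0, 3, 8]:

Scanning through the array:
Position 1 (value -10): max_ending_here = -10, max_so_far = -8
Position 2 (value -1): max_ending_here = -1, max_so_far = -1
Position 3 (value 0): max_ending_here = 0, max_so_far = 0
Position 4 (value 3): max_ending_here = 3, max_so_far = 3
Position 5 (value 8): max_ending_here = 11, max_so_far = 11

Maximum subarray: [0, 3, 8]
Maximum sum: 11

The maximum subarray is [0, 3, 8] with sum 11. This subarray runs from index 3 to index 5.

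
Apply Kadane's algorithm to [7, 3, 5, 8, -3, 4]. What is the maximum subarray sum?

Using Kadane's algorithm on [7, 3, 5, 8, -3, 4]:

Scanning through the array:
Position 1 (value 3): max_ending_here = 10, max_so_far = 10
Position 2 (value 5): max_ending_here = 15, max_so_far = 15
Position 3 (value 8): max_ending_here = 23, max_so_far = 23
Position 4 (value -3): max_ending_here = 20, max_so_far = 23
Position 5 (value 4): max_ending_here = 24, max_so_far = 24

Maximum subarray: [7, 3, 5, 8, -3, 4]
Maximum sum: 24

The maximum subarray is [7, 3, 5, 8, -3, 4] with sum 24. This subarray runs from index 0 to index 5.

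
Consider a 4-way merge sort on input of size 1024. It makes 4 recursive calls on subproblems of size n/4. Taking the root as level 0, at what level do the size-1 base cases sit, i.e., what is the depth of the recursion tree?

For divide and conquer with division factor 4:

Problem sizes at each level:
Level 0: 1024
Level 1: 256
Level 2: 64
Level 3: 16
Level 4: 4
Level 5: 1

The root is level 0 and the size-1 base case is level 5 (the tree spans levels 0 through 5, i.e. 6 levels counting the root), so the depth is the number of divisions: log_4(1024) = 5

The recursion tree depth is log_4(1024) = 5. At each level, the problem size is divided by 4, so it takes 5 divisions to reduce to a base case of size 1. The algorithm makes 4 recursive calls at each level.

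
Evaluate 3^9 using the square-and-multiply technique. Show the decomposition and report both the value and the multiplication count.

Computing 3^9 by squaring (build up from 3^1; each line after the first costs one multiplication):

3^1 = 3
3^2 = (3^1)^2 = 3^2 = 9
3^4 = (3^2)^2 = 9^2 = 81
3^8 = (3^4)^2 = 81^2 = 6561
3^9 = 3 * 3^8 = 3 * 6561 = 19683

Result: 19683
Multiplications needed: 4 (4 lines after 3^1)

3^9 = 19683. Using exponentiation by squaring, this requires 4 multiplications. The key idea: if the exponent is even, square the half-power; if odd, multiply by the base once.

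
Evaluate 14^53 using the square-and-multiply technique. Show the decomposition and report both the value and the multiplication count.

Computing 14^53 by squaring (build up from 14^1; each line after the first costs one multiplication):

14^1 = 14
14^2 = (14^1)^2 = 14^2 = 196
14^3 = 14 * 14^2 = 14 * 196 = 2744
14^6 = (14^3)^2 = 2744^2 = 7529536
14^12 = (14^6)^2 = 7529536^2 = 56693912375296
14^13 = 14 * 14^12 = 14 * 56693912375296 = 793714773254144
14^26 = (14^13)^2 = 793714773254144^2 = 629983141281877223603213172736
14^52 = (14^26)^2 = 629983141281877223603213172736^2 = 396878758299381678483277913691857524931552116018231373725696
14^53 = 14 * 14^52 = 14 * 396878758299381678483277913691857524931552116018231373725696 = 5556302616191343498765890791686005349041729624255239232159744

Result: 5556302616191343498765890791686005349041729624255239232159744
Multiplications needed: 8 (8 lines after 14^1)

14^53 = 5556302616191343498765890791686005349041729624255239232159744. Using exponentiation by squaring, this requires 8 multiplications. The key idea: if the exponent is even, square the half-power; if odd, multiply by the base once.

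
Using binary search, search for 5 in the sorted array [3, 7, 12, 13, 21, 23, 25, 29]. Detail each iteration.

Binary search for 5 in [3, 7, 12, 13, 21, 23, 25, 29]:

lo=0, hi=7, mid=3, arr[mid]=13 -> 13 > 5, search left half
lo=0, hi=2, mid=1, arr[mid]=7 -> 7 > 5, search left half
lo=0, hi=0, mid=0, arr[mid]=3 -> 3 < 5, search right half
lo=1 > hi=0, target 5 not found

Binary search determines that 5 is not in the array after 3 comparisons. The search space was exhausted without finding the target.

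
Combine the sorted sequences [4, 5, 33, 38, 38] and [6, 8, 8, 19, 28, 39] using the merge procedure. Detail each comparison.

Merging process:

Compare 4 vs 6: take 4 from left. Merged: [4]
Compare 5 vs 6: take 5 from left. Merged: [4, 5]
Compare 33 vs 6: take 6 from right. Merged: [4, 5, 6]
Compare 33 vs 8: take 8 from right. Merged: [4, 5, 6, 8]
Compare 33 vs 8: take 8 from right. Merged: [4, 5, 6, 8, 8]
Compare 33 vs 19: take 19 from right. Merged: [4, 5, 6, 8, 8, 19]
Compare 33 vs 28: take 28 from right. Merged: [4, 5, 6, 8, 8, 19, 28]
Compare 33 vs 39: take 33 from left. Merged: [4, 5, 6, 8, 8, 19, 28, 33]
Compare 38 vs 39: take 38 from left. Merged: [4, 5, 6, 8, 8, 19, 28, 33, 38]
Compare 38 vs 39: take 38 from left. Merged: [4, 5, 6, 8, 8, 19, 28, 33, 38, 38]
Append remaining from right: [39]. Merged: [4, 5, 6, 8, 8, 19, 28, 33, 38, 38, 39]

Final merged array: [4, 5, 6, 8, 8, 19, 28, 33, 38, 38, 39]
Total comparisons: 10

The merged array is [4, 5, 6, 8, 8, 19, 28, 33, 38, 38, 39], requiring 10 comparisons. The merge step runs in O(n) time where n is the total number of elements.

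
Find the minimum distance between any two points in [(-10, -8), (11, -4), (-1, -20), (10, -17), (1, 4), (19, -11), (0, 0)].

Computing all pairwise distances among 7 points:

d((-10, -8), (11, -4)) = 21.3776
d((-10, -8), (-1, -20)) = 15.0
d((-10, -8), (10, -17)) = 21.9317
d((-10, -8), (1, 4)) = 16.2788
d((-10, -8), (19, -11)) = 29.1548
d((-10, -8), (0, 0)) = 12.8062
d((11, -4), (-1, -20)) = 20.0
d((11, -4), (10, -17)) = 13.0384
d((11, -4), (1, 4)) = 12.8062
d((11, -4), (19, -11)) = 10.6301
d((11, -4), (0, 0)) = 11.7047
d((-1, -20), (10, -17)) = 11.4018
d((-1, -20), (1, 4)) = 24.0832
d((-1, -20), (19, -11)) = 21.9317
d((-1, -20), (0, 0)) = 20.025
d((10, -17), (1, 4)) = 22.8473
d((10, -17), (19, -11)) = 10.8167
d((10, -17), (0, 0)) = 19.7231
d((1, 4), (19, -11)) = 23.4307
d((1, 4), (0, 0)) = 4.1231 <-- minimum
d((19, -11), (0, 0)) = 21.9545

Closest pair: (1, 4) and (0, 0) with distance 4.1231

The closest pair is (1, 4) and (0, 0) with Euclidean distance 4.1231. For 7 points, brute-force pairwise comparison is shown above. For large n, the divide-and-conquer algorithm (sort by x, recurse on halves, check the dividing strip) achieves O(n log n).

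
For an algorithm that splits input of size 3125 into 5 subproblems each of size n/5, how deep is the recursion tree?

For divide and conquer with division factor 5:

Problem sizes at each level:
Level 0: 3125
Level 1: 625
Level 2: 125
Level 3: 25
Level 4: 5
Level 5: 1

The root is level 0 and the size-1 base case is level 5 (the tree spans levels 0 through 5, i.e. 6 levels counting the root), so the depth is the number of divisions: log_5(3125) = 5

The recursion tree depth is log_5(3125) = 5. At each level, the problem size is divided by 5, so it takes 5 divisions to reduce to a base case of size 1. The algorithm makes 5 recursive calls at each level.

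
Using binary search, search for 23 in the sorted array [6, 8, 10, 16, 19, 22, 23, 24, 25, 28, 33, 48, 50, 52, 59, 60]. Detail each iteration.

Binary search for 23 in [6, 8, 10, 16, 19, 22, 23, 24, 25, 28, 33, 48, 50, 52, 59, 60]:

lo=0, hi=15, mid=7, arr[mid]=24 -> 24 > 23, search left half
lo=0, hi=6, mid=3, arr[mid]=16 -> 16 < 23, search right half
lo=4, hi=6, mid=5, arr[mid]=22 -> 22 < 23, search right half
lo=6, hi=6, mid=6, arr[mid]=23 -> Found target at index 6!

Binary search finds 23 at index 6 after 4 comparisons. The search repeatedly halves the search space by comparing with the middle element.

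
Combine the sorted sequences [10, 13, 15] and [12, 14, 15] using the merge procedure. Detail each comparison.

Merging process:

Compare 10 vs 12: take 10 from left. Merged: [10]
Compare 13 vs 12: take 12 from right. Merged: [10, 12]
Compare 13 vs 14: take 13 from left. Merged: [10, 12, 13]
Compare 15 vs 14: take 14 from right. Merged: [10, 12, 13, 14]
Compare 15 vs 15: take 15 from left. Merged: [10, 12, 13, 14, 15]
Append remaining from right: [15]. Merged: [10, 12, 13, 14, 15, 15]

Final merged array: [10, 12, 13, 14, 15, 15]
Total comparisons: 5

The merged array is [10, 12, 13, 14, 15, 15], requiring 5 comparisons. The merge step runs in O(n) time where n is the total number of elements.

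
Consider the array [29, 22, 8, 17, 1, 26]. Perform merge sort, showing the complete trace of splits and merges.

Merge sort trace:

Split: [29, 22, 8, 17, 1, 26] -> [29, 22, 8] and [17, 1, 26]
  Split: [29, 22, 8] -> [29] and [22, 8]
    Split: [22, 8] -> [22] and [8]
    Merge: [22] + [8] -> [8, 22]
  Merge: [29] + [8, 22] -> [8, 22, 29]
  Split: [17, 1, 26] -> [17] and [1, 26]
    Split: [1, 26] -> [1] and [26]
    Merge: [1] + [26] -> [1, 26]
  Merge: [17] + [1, 26] -> [1, 17, 26]
Merge: [8, 22, 29] + [1, 17, 26] -> [1, 8, 17, 22, 26, 29]

Final sorted array: [1, 8, 17, 22, 26, 29]

The merge sort proceeds by recursively splitting the array and merging sorted halves.
After all merges, the sorted array is [1, 8, 17, 22, 26, 29].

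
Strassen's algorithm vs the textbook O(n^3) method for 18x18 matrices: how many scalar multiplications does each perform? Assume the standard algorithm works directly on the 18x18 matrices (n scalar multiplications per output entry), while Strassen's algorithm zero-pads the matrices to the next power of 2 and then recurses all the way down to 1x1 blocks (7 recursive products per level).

Matrix multiplication for 18x18 matrices:

Strassen's algorithm requires power-of-2 dimensions. Pad 18x18 to 32x32 (next power of 2).

Standard algorithm: 18^3 = 5832 multiplications
Strassen's algorithm: 7^(log2(32)) = 7^5 = 16807 multiplications
Difference: 5832 - 16807 = -10975 (Strassen uses MORE here due to padding overhead — for small or just-over-power-of-2 n, padding can outweigh the per-level savings)

Standard: 5832 multiplications (18^3). Strassen: 16807 multiplications (7^5, after padding to 32x32). Strassen reduces 8 recursive multiplications to 7 at each level.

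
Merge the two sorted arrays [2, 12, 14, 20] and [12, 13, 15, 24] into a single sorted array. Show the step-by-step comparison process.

Merging process:

Compare 2 vs 12: take 2 from left. Merged: [2]
Compare 12 vs 12: take 12 from left. Merged: [2, 12]
Compare 14 vs 12: take 12 from right. Merged: [2, 12, 12]
Compare 14 vs 13: take 13 from right. Merged: [2, 12, 12, 13]
Compare 14 vs 15: take 14 from left. Merged: [2, 12, 12, 13, 14]
Compare 20 vs 15: take 15 from right. Merged: [2, 12, 12, 13, 14, 15]
Compare 20 vs 24: take 20 from left. Merged: [2, 12, 12, 13, 14, 15, 20]
Append remaining from right: [24]. Merged: [2, 12, 12, 13, 14, 15, 20, 24]

Final merged array: [2, 12, 12, 13, 14, 15, 20, 24]
Total comparisons: 7

The merged array is [2, 12, 12, 13, 14, 15, 20, 24], requiring 7 comparisons. The merge step runs in O(n) time where n is the total number of elements.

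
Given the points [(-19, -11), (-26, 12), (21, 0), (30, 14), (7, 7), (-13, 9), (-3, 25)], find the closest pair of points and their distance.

Computing all pairwise distances among 7 points:

d((-19, -11), (-26, 12)) = 24.0416
d((-19, -11), (21, 0)) = 41.4849
d((-19, -11), (30, 14)) = 55.0091
d((-19, -11), (7, 7)) = 31.6228
d((-19, -11), (-13, 9)) = 20.8806
d((-19, -11), (-3, 25)) = 39.3954
d((-26, 12), (21, 0)) = 48.5077
d((-26, 12), (30, 14)) = 56.0357
d((-26, 12), (7, 7)) = 33.3766
d((-26, 12), (-13, 9)) = 13.3417 <-- minimum
d((-26, 12), (-3, 25)) = 26.4197
d((21, 0), (30, 14)) = 16.6433
d((21, 0), (7, 7)) = 15.6525
d((21, 0), (-13, 9)) = 35.171
d((21, 0), (-3, 25)) = 34.6554
d((30, 14), (7, 7)) = 24.0416
d((30, 14), (-13, 9)) = 43.2897
d((30, 14), (-3, 25)) = 34.7851
d((7, 7), (-13, 9)) = 20.0998
d((7, 7), (-3, 25)) = 20.5913
d((-13, 9), (-3, 25)) = 18.868

Closest pair: (-26, 12) and (-13, 9) with distance 13.3417

The closest pair is (-26, 12) and (-13, 9) with Euclidean distance 13.3417. For 7 points, brute-force pairwise comparison is shown above. For large n, the divide-and-conquer algorithm (sort by x, recurse on halves, check the dividing strip) achieves O(n log n).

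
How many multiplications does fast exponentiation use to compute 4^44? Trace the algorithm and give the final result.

Computing 4^44 by squaring (build up from 4^1; each line after the first costs one multiplication):

4^1 = 4
4^2 = (4^1)^2 = 4^2 = 16
4^4 = (4^2)^2 = 16^2 = 256
4^5 = 4 * 4^4 = 4 * 256 = 1024
4^10 = (4^5)^2 = 1024^2 = 1048576
4^11 = 4 * 4^10 = 4 * 1048576 = 4194304
4^22 = (4^11)^2 = 4194304^2 = 17592186044416
4^44 = (4^22)^2 = 17592186044416^2 = 309485009821345068724781056

Result: 309485009821345068724781056
Multiplications needed: 7 (7 lines after 4^1)

4^44 = 309485009821345068724781056. Using exponentiation by squaring, this requires 7 multiplications. The key idea: if the exponent is even, square the half-power; if odd, multiply by the base once.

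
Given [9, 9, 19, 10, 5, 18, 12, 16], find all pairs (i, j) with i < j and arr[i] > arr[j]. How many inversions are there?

Finding inversions in [9, 9, 19, 10, 5, 18, 12, 16]:

(0, 4): arr[0]=9 > arr[4]=5
(1, 4): arr[1]=9 > arr[4]=5
(2, 3): arr[2]=19 > arr[3]=10
(2, 4): arr[2]=19 > arr[4]=5
(2, 5): arr[2]=19 > arr[5]=18
(2, 6): arr[2]=19 > arr[6]=12
(2, 7): arr[2]=19 > arr[7]=16
(3, 4): arr[3]=10 > arr[4]=5
(5, 6): arr[5]=18 > arr[6]=12
(5, 7): arr[5]=18 > arr[7]=16

Total inversions: 10

The array has 10 inversion(s): (0,4), (1,4), (2,3), (2,4), (2,5), (2,6), (2,7), (3,4), (5,6), (5,7). Each pair (i,j) satisfies i < j and arr[i] > arr[j].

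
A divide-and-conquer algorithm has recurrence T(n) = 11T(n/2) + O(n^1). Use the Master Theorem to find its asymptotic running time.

Master Theorem for T(n) = 11T(n/2) + O(n^1):

a = 11, b = 2, c = 1
log_b(a) = log_2(11) = 3.4594

Case 1: c = 1 < log_2(11) = 3.4594
T(n) = O(n^(log_2 11))

For T(n) = 11T(n/2) + O(n^1): log_2(11) = 3.4594. This is Case 1 of the Master Theorem (c < log_b(a), work dominated by leaves), giving O(n^(log_2 11)).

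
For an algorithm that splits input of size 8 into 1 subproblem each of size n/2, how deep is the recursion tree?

For divide and conquer with division factor 2:

Problem sizes at each level:
Level 0: 8
Level 1: 4
Level 2: 2
Level 3: 1

The root is level 0 and the size-1 base case is level 3 (the tree spans levels 0 through 3, i.e. 4 levels counting the root), so the depth is the number of divisions: log_2(8) = 3

The recursion tree depth is log_2(8) = 3. At each level, the problem size is divided by 2, so it takes 3 divisions to reduce to a base case of size 1. The algorithm makes 1 recursive call at each level.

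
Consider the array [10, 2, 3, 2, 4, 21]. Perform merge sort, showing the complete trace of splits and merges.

Merge sort trace:

Split: [10, 2, 3, 2, 4, 21] -> [10, 2, 3] and [2, 4, 21]
  Split: [10, 2, 3] -> [10] and [2, 3]
    Split: [2, 3] -> [2] and [3]
    Merge: [2] + [3] -> [2, 3]
  Merge: [10] + [2, 3] -> [2, 3, 10]
  Split: [2, 4, 21] -> [2] and [4, 21]
    Split: [4, 21] -> [4] and [21]
    Merge: [4] + [21] -> [4, 21]
  Merge: [2] + [4, 21] -> [2, 4, 21]
Merge: [2, 3, 10] + [2, 4, 21] -> [2, 2, 3, 4, 10, 21]

Final sorted array: [2, 2, 3, 4, 10, 21]

The merge sort proceeds by recursively splitting the array and merging sorted halves.
After all merges, the sorted array is [2, 2, 3, 4, 10, 21].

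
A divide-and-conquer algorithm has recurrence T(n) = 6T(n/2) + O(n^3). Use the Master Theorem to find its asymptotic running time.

Master Theorem for T(n) = 6T(n/2) + O(n^3):

a = 6, b = 2, c = 3
log_b(a) = log_2(6) = 2.5850

Case 3: c = 3 > log_2(6) = 2.5850
T(n) = O(n^3) = O(n^3)

For T(n) = 6T(n/2) + O(n^3): log_2(6) = 2.5850. This is Case 3 of the Master Theorem (c > log_b(a), work dominated by root), giving O(n^3).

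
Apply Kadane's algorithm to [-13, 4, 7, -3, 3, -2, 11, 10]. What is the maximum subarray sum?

Using Kadane's algorithm on [-13, 4, 7, -3, 3, -2, 11, 10]:

Scanning through the array:
Position 1 (value 4): max_ending_here = 4, max_so_far = 4
Position 2 (value 7): max_ending_here = 11, max_so_far = 11
Position 3 (value -3): max_ending_here = 8, max_so_far = 11
Position 4 (value 3): max_ending_here = 11, max_so_far = 11
Position 5 (value -2): max_ending_here = 9, max_so_far = 11
Position 6 (value 11): max_ending_here = 20, max_so_far = 20
Position 7 (value 10): max_ending_here = 30, max_so_far = 30

Maximum subarray: [4, 7, -3, 3, -2, 11, 10]
Maximum sum: 30

The maximum subarray is [4, 7, -3, 3, -2, 11, 10] with sum 30. This subarray runs from index 1 to index 7.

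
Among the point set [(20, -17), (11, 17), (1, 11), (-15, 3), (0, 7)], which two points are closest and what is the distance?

Computing all pairwise distances among 5 points:

d((20, -17), (11, 17)) = 35.171
d((20, -17), (1, 11)) = 33.8378
d((20, -17), (-15, 3)) = 40.3113
d((20, -17), (0, 7)) = 31.241
d((11, 17), (1, 11)) = 11.6619
d((11, 17), (-15, 3)) = 29.5296
d((11, 17), (0, 7)) = 14.8661
d((1, 11), (-15, 3)) = 17.8885
d((1, 11), (0, 7)) = 4.1231 <-- minimum
d((-15, 3), (0, 7)) = 15.5242

Closest pair: (1, 11) and (0, 7) with distance 4.1231

The closest pair is (1, 11) and (0, 7) with Euclidean distance 4.1231. For 5 points, brute-force pairwise comparison is shown above. For large n, the divide-and-conquer algorithm (sort by x, recurse on halves, check the dividing strip) achieves O(n log n).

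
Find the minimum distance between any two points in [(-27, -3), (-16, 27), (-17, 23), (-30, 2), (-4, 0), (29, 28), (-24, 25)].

Computing all pairwise distances among 7 points:

d((-27, -3), (-16, 27)) = 31.9531
d((-27, -3), (-17, 23)) = 27.8568
d((-27, -3), (-30, 2)) = 5.831
d((-27, -3), (-4, 0)) = 23.1948
d((-27, -3), (29, 28)) = 64.0078
d((-27, -3), (-24, 25)) = 28.1603
d((-16, 27), (-17, 23)) = 4.1231 <-- minimum
d((-16, 27), (-30, 2)) = 28.6531
d((-16, 27), (-4, 0)) = 29.5466
d((-16, 27), (29, 28)) = 45.0111
d((-16, 27), (-24, 25)) = 8.2462
d((-17, 23), (-30, 2)) = 24.6982
d((-17, 23), (-4, 0)) = 26.4197
d((-17, 23), (29, 28)) = 46.2709
d((-17, 23), (-24, 25)) = 7.2801
d((-30, 2), (-4, 0)) = 26.0768
d((-30, 2), (29, 28)) = 64.4748
d((-30, 2), (-24, 25)) = 23.7697
d((-4, 0), (29, 28)) = 43.2782
d((-4, 0), (-24, 25)) = 32.0156
d((29, 28), (-24, 25)) = 53.0848

Closest pair: (-16, 27) and (-17, 23) with distance 4.1231

The closest pair is (-16, 27) and (-17, 23) with Euclidean distance 4.1231. For 7 points, brute-force pairwise comparison is shown above. For large n, the divide-and-conquer algorithm (sort by x, recurse on halves, check the dividing strip) achieves O(n log n).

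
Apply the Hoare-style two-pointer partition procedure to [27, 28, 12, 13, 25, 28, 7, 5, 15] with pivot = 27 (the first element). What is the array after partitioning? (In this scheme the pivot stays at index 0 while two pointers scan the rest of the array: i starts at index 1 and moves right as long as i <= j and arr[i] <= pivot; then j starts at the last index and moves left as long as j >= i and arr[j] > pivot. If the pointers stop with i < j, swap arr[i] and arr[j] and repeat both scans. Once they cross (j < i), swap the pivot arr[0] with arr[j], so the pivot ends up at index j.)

Hoare-style two-pointer partition with pivot = 27:

Initial array: [27, 28, 12, 13, 25, 28, 7, 5, 15]

Pointers start at i = 1, j = 8.
i stops at index 1 (arr[1]=28 > 27), j stops at index 8 (arr[8]=15 <= 27): swap arr[1] and arr[8], array becomes [27, 15, 12, 13, 25, 28, 7, 5, 28]
i stops at index 5 (arr[5]=28 > 27), j stops at index 7 (arr[7]=5 <= 27): swap arr[5] and arr[7], array becomes [27, 15, 12, 13, 25, 5, 7, 28, 28]
i ends at 7, j ends at 6: the pointers have crossed (j < i), so scanning stops.

Swap pivot arr[0] with arr[6] to place pivot at position 6: [7, 15, 12, 13, 25, 5, 27, 28, 28]
Pivot position: 6

After partitioning with pivot 27, the array becomes [7, 15, 12, 13, 25, 5, 27, 28, 28]. The pivot is placed at index 6. All elements to the left of the pivot are <= 27, and all elements to the right are > 27.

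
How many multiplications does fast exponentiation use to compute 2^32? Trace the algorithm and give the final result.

Computing 2^32 by squaring (build up from 2^1; each line after the first costs one multiplication):

2^1 = 2
2^2 = (2^1)^2 = 2^2 = 4
2^4 = (2^2)^2 = 4^2 = 16
2^8 = (2^4)^2 = 16^2 = 256
2^16 = (2^8)^2 = 256^2 = 65536
2^32 = (2^16)^2 = 65536^2 = 4294967296

Result: 4294967296
Multiplications needed: 5 (5 lines after 2^1)

2^32 = 4294967296. Using exponentiation by squaring, this requires 5 multiplications. The key idea: if the exponent is even, square the half-power; if odd, multiply by the base once.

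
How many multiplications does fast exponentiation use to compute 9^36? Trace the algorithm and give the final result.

Computing 9^36 by squaring (build up from 9^1; each line after the first costs one multiplication):

9^1 = 9
9^2 = (9^1)^2 = 9^2 = 81
9^4 = (9^2)^2 = 81^2 = 6561
9^8 = (9^4)^2 = 6561^2 = 43046721
9^9 = 9 * 9^8 = 9 * 43046721 = 387420489
9^18 = (9^9)^2 = 387420489^2 = 150094635296999121
9^36 = (9^18)^2 = 150094635296999121^2 = 22528399544939174411840147874772641

Result: 22528399544939174411840147874772641
Multiplications needed: 6 (6 lines after 9^1)

9^36 = 22528399544939174411840147874772641. Using exponentiation by squaring, this requires 6 multiplications. The key idea: if the exponent is even, square the half-power; if odd, multiply by the base once.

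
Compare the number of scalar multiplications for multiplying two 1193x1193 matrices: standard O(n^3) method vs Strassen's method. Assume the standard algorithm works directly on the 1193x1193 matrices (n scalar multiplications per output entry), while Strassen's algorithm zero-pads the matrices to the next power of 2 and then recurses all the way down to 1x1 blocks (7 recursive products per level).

Matrix multiplication for 1193x1193 matrices:

Strassen's algorithm requires power-of-2 dimensions. Pad 1193x1193 to 2048x2048 (next power of 2).

Standard algorithm: 1193^3 = 1697936057 multiplications
Strassen's algorithm: 7^(log2(2048)) = 7^11 = 1977326743 multiplications
Difference: 1697936057 - 1977326743 = -279390686 (Strassen uses MORE here due to padding overhead — for small or just-over-power-of-2 n, padding can outweigh the per-level savings)

Standard: 1697936057 multiplications (1193^3). Strassen: 1977326743 multiplications (7^11, after padding to 2048x2048). Strassen reduces 8 recursive multiplications to 7 at each level.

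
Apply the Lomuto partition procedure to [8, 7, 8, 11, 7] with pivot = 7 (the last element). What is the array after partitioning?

Lomuto partition with pivot = 7:

Initial array: [8, 7, 8, 11, 7]

arr[0]=8 > 7: no swap
arr[1]=7 <= 7: swap with position 0, array becomes [7, 8, 8, 11, 7]
arr[2]=8 > 7: no swap
arr[3]=11 > 7: no swap

Place pivot at position 1: [7, 7, 8, 11, 8]
Pivot position: 1

After partitioning with pivot 7, the array becomes [7, 7, 8, 11, 8]. The pivot is placed at index 1. All elements to the left of the pivot are <= 7, and all elements to the right are > 7.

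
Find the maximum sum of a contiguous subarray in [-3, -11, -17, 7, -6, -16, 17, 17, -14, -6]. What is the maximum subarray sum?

Using Kadane's algorithm on [-3, -11, -17, 7, -6, -16, 17, 17, -14, -6]:

Scanning through the array:
Position 1 (value -11): max_ending_here = -11, max_so_far = -3
Position 2 (value -17): max_ending_here = -17, max_so_far = -3
Position 3 (value 7): max_ending_here = 7, max_so_far = 7
Position 4 (value -6): max_ending_here = 1, max_so_far = 7
Position 5 (value -16): max_ending_here = -15, max_so_far = 7
Position 6 (value 17): max_ending_here = 17, max_so_far = 17
Position 7 (value 17): max_ending_here = 34, max_so_far = 34
Position 8 (value -14): max_ending_here = 20, max_so_far = 34
Position 9 (value -6): max_ending_here = 14, max_so_far = 34

Maximum subarray: [17, 17]
Maximum sum: 34

The maximum subarray is [17, 17] with sum 34. This subarray runs from index 6 to index 7.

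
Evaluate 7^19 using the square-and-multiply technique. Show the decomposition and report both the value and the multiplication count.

Computing 7^19 by squaring (build up from 7^1; each line after the first costs one multiplication):

7^1 = 7
7^2 = (7^1)^2 = 7^2 = 49
7^4 = (7^2)^2 = 49^2 = 2401
7^8 = (7^4)^2 = 2401^2 = 5764801
7^9 = 7 * 7^8 = 7 * 5764801 = 40353607
7^18 = (7^9)^2 = 40353607^2 = 1628413597910449
7^19 = 7 * 7^18 = 7 * 1628413597910449 = 11398895185373143

Result: 11398895185373143
Multiplications needed: 6 (6 lines after 7^1)

7^19 = 11398895185373143. Using exponentiation by squaring, this requires 6 multiplications. The key idea: if the exponent is even, square the half-power; if odd, multiply by the base once.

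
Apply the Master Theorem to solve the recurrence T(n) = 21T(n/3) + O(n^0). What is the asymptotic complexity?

Master Theorem for T(n) = 21T(n/3) + O(n^0):

a = 21, b = 3, c = 0
log_b(a) = log_3(21) = 2.7712

Case 1: c = 0 < log_3(21) = 2.7712
T(n) = O(n^(log_3 21))

For T(n) = 21T(n/3) + O(n^0): log_3(21) = 2.7712. This is Case 1 of the Master Theorem (c < log_b(a), work dominated by leaves), giving O(n^(log_3 21)).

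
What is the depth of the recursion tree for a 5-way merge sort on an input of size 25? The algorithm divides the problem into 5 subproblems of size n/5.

For divide and conquer with division factor 5:

Problem sizes at each level:
Level 0: 25
Level 1: 5
Level 2: 1

The root is level 0 and the size-1 base case is level 2 (the tree spans levels 0 through 2, i.e. 3 levels counting the root), so the depth is the number of divisions: log_5(25) = 2

The recursion tree depth is log_5(25) = 2. At each level, the problem size is divided by 5, so it takes 2 divisions to reduce to a base case of size 1. The algorithm makes 5 recursive calls at each level.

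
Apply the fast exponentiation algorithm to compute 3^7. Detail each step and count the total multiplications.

Computing 3^7 by squaring (build up from 3^1; each line after the first costs one multiplication):

3^1 = 3
3^2 = (3^1)^2 = 3^2 = 9
3^3 = 3 * 3^2 = 3 * 9 = 27
3^6 = (3^3)^2 = 27^2 = 729
3^7 = 3 * 3^6 = 3 * 729 = 2187

Result: 2187
Multiplications needed: 4 (4 lines after 3^1)

3^7 = 2187. Using exponentiation by squaring, this requires 4 multiplications. The key idea: if the exponent is even, square the half-power; if odd, multiply by the base once.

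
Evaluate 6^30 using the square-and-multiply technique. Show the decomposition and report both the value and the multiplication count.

Computing 6^30 by squaring (build up from 6^1; each line after the first costs one multiplication):

6^1 = 6
6^2 = (6^1)^2 = 6^2 = 36
6^3 = 6 * 6^2 = 6 * 36 = 216
6^6 = (6^3)^2 = 216^2 = 46656
6^7 = 6 * 6^6 = 6 * 46656 = 279936
6^14 = (6^7)^2 = 279936^2 = 78364164096
6^15 = 6 * 6^14 = 6 * 78364164096 = 470184984576
6^30 = (6^15)^2 = 470184984576^2 = 221073919720733357899776

Result: 221073919720733357899776
Multiplications needed: 7 (7 lines after 6^1)

6^30 = 221073919720733357899776. Using exponentiation by squaring, this requires 7 multiplications. The key idea: if the exponent is even, square the half-power; if odd, multiply by the base once.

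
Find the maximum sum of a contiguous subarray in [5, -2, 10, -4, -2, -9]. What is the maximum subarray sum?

Using Kadane's algorithm on [5, -2, 10, -4, -2, -9]:

Scanning through the array:
Position 1 (value -2): max_ending_here = 3, max_so_far = 5
Position 2 (value 10): max_ending_here = 13, max_so_far = 13
Position 3 (value -4): max_ending_here = 9, max_so_far = 13
Position 4 (value -2): max_ending_here = 7, max_so_far = 13
Position 5 (value -9): max_ending_here = -2, max_so_far = 13

Maximum subarray: [5, -2, 10]
Maximum sum: 13

The maximum subarray is [5, -2, 10] with sum 13. This subarray runs from index 0 to index 2.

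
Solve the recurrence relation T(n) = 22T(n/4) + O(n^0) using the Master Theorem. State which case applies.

Master Theorem for T(n) = 22T(n/4) + O(n^0):

a = 22, b = 4, c = 0
log_b(a) = log_4(22) = 2.2297

Case 1: c = 0 < log_4(22) = 2.2297
T(n) = O(n^(log_4 22))

For T(n) = 22T(n/4) + O(n^0): log_4(22) = 2.2297. This is Case 1 of the Master Theorem (c < log_b(a), work dominated by leaves), giving O(n^(log_4 22)).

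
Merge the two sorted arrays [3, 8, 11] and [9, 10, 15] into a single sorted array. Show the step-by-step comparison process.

Merging process:

Compare 3 vs 9: take 3 from left. Merged: [3]
Compare 8 vs 9: take 8 from left. Merged: [3, 8]
Compare 11 vs 9: take 9 from right. Merged: [3, 8, 9]
Compare 11 vs 10: take 10 from right. Merged: [3, 8, 9, 10]
Compare 11 vs 15: take 11 from left. Merged: [3, 8, 9, 10, 11]
Append remaining from right: [15]. Merged: [3, 8, 9, 10, 11, 15]

Final merged array: [3, 8, 9, 10, 11, 15]
Total comparisons: 5

The merged array is [3, 8, 9, 10, 11, 15], requiring 5 comparisons. The merge step runs in O(n) time where n is the total number of elements.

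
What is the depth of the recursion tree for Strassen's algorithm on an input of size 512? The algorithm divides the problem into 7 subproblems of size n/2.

For divide and conquer with division factor 2:

Problem sizes at each level:
Level 0: 512
Level 1: 256
Level 2: 128
Level 3: 64
Level 4: 32
Level 5: 16
Level 6: 8
Level 7: 4
Level 8: 2
Level 9: 1

The root is level 0 and the size-1 base case is level 9 (the tree spans levels 0 through 9, i.e. 10 levels counting the root), so the depth is the number of divisions: log_2(512) = 9

The recursion tree depth is log_2(512) = 9. At each level, the problem size is divided by 2, so it takes 9 divisions to reduce to a base case of size 1. The algorithm makes 7 recursive calls at each level.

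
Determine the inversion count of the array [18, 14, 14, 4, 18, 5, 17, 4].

Finding inversions in [18, 14, 14, 4, 18, 5, 17, 4]:

(0, 1): arr[0]=18 > arr[1]=14
(0, 2): arr[0]=18 > arr[2]=14
(0, 3): arr[0]=18 > arr[3]=4
(0, 5): arr[0]=18 > arr[5]=5
(0, 6): arr[0]=18 > arr[6]=17
(0, 7): arr[0]=18 > arr[7]=4
(1, 3): arr[1]=14 > arr[3]=4
(1, 5): arr[1]=14 > arr[5]=5
(1, 7): arr[1]=14 > arr[7]=4
(2, 3): arr[2]=14 > arr[3]=4
(2, 5): arr[2]=14 > arr[5]=5
(2, 7): arr[2]=14 > arr[7]=4
(4, 5): arr[4]=18 > arr[5]=5
(4, 6): arr[4]=18 > arr[6]=17
(4, 7): arr[4]=18 > arr[7]=4
(5, 7): arr[5]=5 > arr[7]=4
(6, 7): arr[6]=17 > arr[7]=4

Total inversions: 17

The array has 17 inversion(s): (0,1), (0,2), (0,3), (0,5), (0,6), (0,7), (1,3), (1,5), (1,7), (2,3), (2,5), (2,7), (4,5), (4,6), (4,7), (5,7), (6,7). Each pair (i,j) satisfies i < j and arr[i] > arr[j].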